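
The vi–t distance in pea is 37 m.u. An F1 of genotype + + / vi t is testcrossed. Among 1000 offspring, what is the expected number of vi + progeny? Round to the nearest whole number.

185

A map distance of 37 m.u. corresponds to a recombination frequency of 0.370.
The F1 is + + / vi t, so vi + is a recombinant gamete class with expected frequency r/2 = 0.370/2 = 0.1850.
Expected number = 0.1850 × 1000 = 185.00 ≈ 185.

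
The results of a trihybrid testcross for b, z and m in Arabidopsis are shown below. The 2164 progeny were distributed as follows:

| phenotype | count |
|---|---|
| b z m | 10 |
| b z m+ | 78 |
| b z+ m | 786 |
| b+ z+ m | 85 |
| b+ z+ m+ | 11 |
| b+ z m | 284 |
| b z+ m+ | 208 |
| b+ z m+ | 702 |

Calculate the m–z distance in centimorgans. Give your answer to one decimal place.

The two most frequent reciprocal classes, b z+ m and b+ z m+, are the parental types, so the F1 was b z+ m / b+ z m+.
The two rarest classes, b z m and b+ z+ m+, are the double crossovers. Comparing them with the parentals, only the z allele has switched, so z is the middle locus and the order is m – z – b.
Crossovers in the m–z interval produce the single-crossover classes b z+ m+ and b+ z m (208 + 284 = 492) plus the double crossovers (21).
RF(m–z) = (492 + 21) / 2164 = 513/2164 = 0.2371 → 23.7 centimorgans.

23.7 centimorgans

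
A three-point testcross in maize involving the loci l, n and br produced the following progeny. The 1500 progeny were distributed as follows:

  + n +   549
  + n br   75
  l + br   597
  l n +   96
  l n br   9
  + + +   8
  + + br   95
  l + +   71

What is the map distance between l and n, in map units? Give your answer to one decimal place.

13.9 map units

The two most frequent reciprocal classes, l + br and + n +, are the parental types, so the F1 was l + br / + n +.
The two rarest classes, l n br and + + +, are the double crossovers. Comparing them with the parentals, only the n allele has switched, so n is the middle locus and the order is l – n – br.
Crossovers in the l–n interval produce the single-crossover classes + + br and l n + (95 + 96 = 191) plus the double crossovers (17).
RF(l–n) = (191 + 17) / 1500 = 208/1500 = 0.1387 → 13.9 map units.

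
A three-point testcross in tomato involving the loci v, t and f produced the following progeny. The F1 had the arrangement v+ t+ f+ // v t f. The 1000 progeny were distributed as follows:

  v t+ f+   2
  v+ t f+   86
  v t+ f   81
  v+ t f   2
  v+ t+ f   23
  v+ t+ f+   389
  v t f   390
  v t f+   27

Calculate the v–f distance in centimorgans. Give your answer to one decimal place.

5.4 centimorgans

The two rarest classes, v t+ f+ and v+ t f, are the double crossovers. Comparing them with the parentals, only the v allele has switched, so v is the middle locus and the order is t – v – f.
Crossovers in the v–f interval produce the single-crossover classes v+ t+ f and v t f+ (23 + 27 = 50) plus the double crossovers (4).
RF(v–f) = (50 + 4) / 1000 = 54/1000 = 0.0540 → 5.4 centimorgans.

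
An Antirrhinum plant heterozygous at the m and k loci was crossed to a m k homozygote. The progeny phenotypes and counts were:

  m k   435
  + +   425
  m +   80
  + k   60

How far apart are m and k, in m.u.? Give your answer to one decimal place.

The two most frequent classes, + + (425) and m k (435), are the parental types, so the F1 was + + / m k.
The recombinant classes are + k and m +: 60 + 80 = 140.
Recombination frequency = 140/1000 = 0.1400 ≈ 14.0%, i.e. 14.0 m.u.

14.0 m.u.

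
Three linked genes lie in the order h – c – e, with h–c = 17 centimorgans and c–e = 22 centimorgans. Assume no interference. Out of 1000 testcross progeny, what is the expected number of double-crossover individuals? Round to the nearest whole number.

Map distances give recombination frequencies of 0.170 and 0.220 for the two intervals.
With no interference, expected double-crossover frequency = 0.170 × 0.220 = 0.03740.
Expected number = 0.03740 × 1000 = 37.40 ≈ 37.

37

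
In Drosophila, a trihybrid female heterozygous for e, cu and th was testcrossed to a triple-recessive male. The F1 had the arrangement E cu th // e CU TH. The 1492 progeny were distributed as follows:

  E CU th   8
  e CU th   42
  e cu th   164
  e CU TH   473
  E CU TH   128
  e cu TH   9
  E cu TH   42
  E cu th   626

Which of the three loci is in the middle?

The two rarest classes, E CU th and e cu TH, are the double crossovers. Comparing them with the parentals, only the cu allele has switched, so cu is the middle locus and the order is th – cu – e.

cu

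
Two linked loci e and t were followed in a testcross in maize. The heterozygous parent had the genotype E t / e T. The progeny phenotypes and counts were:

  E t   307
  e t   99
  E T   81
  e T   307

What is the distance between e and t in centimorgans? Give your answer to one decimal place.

22.7 centimorgans

The recombinant classes are E T and e t: 81 + 99 = 180.
Recombination frequency = 180/794 = 0.2267 ≈ 22.7%, i.e. 22.7 centimorgans.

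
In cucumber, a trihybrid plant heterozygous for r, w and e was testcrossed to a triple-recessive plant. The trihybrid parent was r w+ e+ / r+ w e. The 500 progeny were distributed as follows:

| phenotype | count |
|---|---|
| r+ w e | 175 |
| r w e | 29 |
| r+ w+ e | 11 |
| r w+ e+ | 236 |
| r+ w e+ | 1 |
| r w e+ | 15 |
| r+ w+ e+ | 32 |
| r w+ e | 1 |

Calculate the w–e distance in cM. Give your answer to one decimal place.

The two rarest classes, r w+ e and r+ w e+, are the double crossovers. Comparing them with the parentals, only the e allele has switched, so e is the middle locus and the order is r – e – w.
Crossovers in the e–w interval produce the single-crossover classes r w e+ and r+ w+ e (15 + 11 = 26) plus the double crossovers (2).
RF(e–w) = (26 + 2) / 500 = 28/500 = 0.0560 → 5.6 cM.

5.6 cM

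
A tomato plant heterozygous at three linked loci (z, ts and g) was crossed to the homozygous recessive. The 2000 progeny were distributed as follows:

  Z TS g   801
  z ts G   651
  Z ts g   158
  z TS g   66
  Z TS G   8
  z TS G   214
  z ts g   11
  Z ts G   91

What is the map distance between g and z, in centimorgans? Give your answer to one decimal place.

8.8 centimorgans

The two most frequent reciprocal classes, z ts G and Z TS g, are the parental types, so the F1 was z ts G / Z TS g.
The two rarest classes, z ts g and Z TS G, are the double crossovers. Comparing them with the parentals, only the g allele has switched, so g is the middle locus and the order is ts – g – z.
Crossovers in the g–z interval produce the single-crossover classes Z ts G and z TS g (91 + 66 = 157) plus the double crossovers (19).
RF(g–z) = (157 + 19) / 2000 = 176/2000 = 0.0880 → 8.8 centimorgans.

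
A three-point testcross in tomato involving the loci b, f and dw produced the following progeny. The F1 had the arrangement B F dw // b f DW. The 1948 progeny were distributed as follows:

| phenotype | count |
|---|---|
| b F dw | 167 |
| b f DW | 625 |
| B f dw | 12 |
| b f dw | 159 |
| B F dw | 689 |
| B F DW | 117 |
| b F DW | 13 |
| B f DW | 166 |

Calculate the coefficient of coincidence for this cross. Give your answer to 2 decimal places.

The two rarest classes, B f dw and b F DW, are the double crossovers. Comparing them with the parentals, only the f allele has switched, so f is the middle locus and the order is b – f – dw.
b–f: (333 + 25)/1948 = 0.1838; f–dw: (276 + 25)/1948 = 0.1545.
Expected DCO frequency = 0.1838 × 0.1545 ≈ 0.02840; observed = 25/1948 ≈ 0.01283.
Coefficient of coincidence = 0.01283/0.02840 ≈ 0.45.

0.45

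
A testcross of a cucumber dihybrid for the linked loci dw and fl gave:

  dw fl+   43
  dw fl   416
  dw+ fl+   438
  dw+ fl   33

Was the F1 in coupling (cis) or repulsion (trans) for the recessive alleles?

The two most frequent classes are dw+ fl+ (438) and dw fl (416); these are the parental (non-recombinant) types.
So the F1 carried dw+ fl+ on one chromosome and dw fl on the other — the recessive alleles are on the same chromosome (cis / coupling).

cis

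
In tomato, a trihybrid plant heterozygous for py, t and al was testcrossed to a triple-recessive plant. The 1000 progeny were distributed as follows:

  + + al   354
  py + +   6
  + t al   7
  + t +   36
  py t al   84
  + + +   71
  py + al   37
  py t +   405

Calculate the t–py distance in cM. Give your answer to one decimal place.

8.6 cM

The two most frequent reciprocal classes, py t + and + + al, are the parental types, so the F1 was py t + / + + al.
The two rarest classes, py + + and + t al, are the double crossovers. Comparing them with the parentals, only the t allele has switched, so t is the middle locus and the order is al – t – py.
Crossovers in the t–py interval produce the single-crossover classes + t + and py + al (36 + 37 = 73) plus the double crossovers (13).
RF(t–py) = (73 + 13) / 1000 = 86/1000 = 0.0860 → 8.6 cM.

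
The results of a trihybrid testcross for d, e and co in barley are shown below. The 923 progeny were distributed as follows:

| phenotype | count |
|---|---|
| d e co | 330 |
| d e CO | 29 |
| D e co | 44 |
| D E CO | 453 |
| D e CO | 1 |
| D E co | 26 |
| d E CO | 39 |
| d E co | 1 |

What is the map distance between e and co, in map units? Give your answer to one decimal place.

The two most frequent reciprocal classes, D E CO and d e co, are the parental types, so the F1 was D E CO / d e co.
The two rarest classes, D e CO and d E co, are the double crossovers. Comparing them with the parentals, only the e allele has switched, so e is the middle locus and the order is d – e – co.
Crossovers in the e–co interval produce the single-crossover classes D E co and d e CO (26 + 29 = 55) plus the double crossovers (2).
RF(e–co) = (55 + 2) / 923 = 57/923 = 0.0618 → 6.2 map units.

6.2 map units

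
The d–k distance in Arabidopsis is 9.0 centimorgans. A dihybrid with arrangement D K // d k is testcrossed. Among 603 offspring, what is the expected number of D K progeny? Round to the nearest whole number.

A map distance of 9.0 centimorgans corresponds to a recombination frequency of 0.090.
The F1 is D K / d k, so D K is a parental gamete class with expected frequency (1 − r)/2 = 0.910/2 = 0.4550.
Expected number = 0.4550 × 603 = 274.37 ≈ 274.

274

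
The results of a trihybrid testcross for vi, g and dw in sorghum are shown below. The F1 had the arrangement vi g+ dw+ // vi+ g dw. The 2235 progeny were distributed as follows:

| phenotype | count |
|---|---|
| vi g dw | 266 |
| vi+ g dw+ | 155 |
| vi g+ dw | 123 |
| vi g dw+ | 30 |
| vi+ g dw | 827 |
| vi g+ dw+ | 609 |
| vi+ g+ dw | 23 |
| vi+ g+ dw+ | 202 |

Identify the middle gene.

The two rarest classes, vi g dw+ and vi+ g+ dw, are the double crossovers. Comparing them with the parentals, only the g allele has switched, so g is the middle locus and the order is vi – g – dw.

g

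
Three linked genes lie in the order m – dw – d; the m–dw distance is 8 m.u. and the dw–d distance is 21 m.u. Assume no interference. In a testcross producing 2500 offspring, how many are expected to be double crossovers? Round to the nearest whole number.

Map distances give recombination frequencies of 0.080 and 0.210 for the two intervals.
With no interference, expected double-crossover frequency = 0.080 × 0.210 = 0.01680.
Expected number = 0.01680 × 2500 = 42.00 ≈ 42.

42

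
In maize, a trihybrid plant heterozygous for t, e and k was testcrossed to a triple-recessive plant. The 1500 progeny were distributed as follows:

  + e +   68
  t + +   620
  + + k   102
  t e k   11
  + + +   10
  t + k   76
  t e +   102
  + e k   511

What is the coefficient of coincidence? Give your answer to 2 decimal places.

0.85

The two most frequent reciprocal classes, t + + and + e k, are the parental types, so the F1 was t + + / + e k.
The two rarest classes, + + + and t e k, are the double crossovers. Comparing them with the parentals, only the t allele has switched, so t is the middle locus and the order is k – t – e.
k–t: (144 + 21)/1500 = 0.1100; t–e: (204 + 21)/1500 = 0.1500.
Expected DCO frequency = 0.1100 × 0.1500 ≈ 0.01650; observed = 21/1500 ≈ 0.01400.
Coefficient of coincidence = 0.01400/0.01650 ≈ 0.85.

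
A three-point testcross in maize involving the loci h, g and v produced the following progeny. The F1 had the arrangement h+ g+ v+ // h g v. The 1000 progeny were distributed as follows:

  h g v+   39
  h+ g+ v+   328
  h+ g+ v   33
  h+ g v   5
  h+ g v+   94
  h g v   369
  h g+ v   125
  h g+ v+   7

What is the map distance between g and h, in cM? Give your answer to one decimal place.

The two rarest classes, h g+ v+ and h+ g v, are the double crossovers. Comparing them with the parentals, only the h allele has switched, so h is the middle locus and the order is v – h – g.
Crossovers in the h–g interval produce the single-crossover classes h+ g v+ and h g+ v (94 + 125 = 219) plus the double crossovers (12).
RF(h–g) = (219 + 12) / 1000 = 231/1000 = 0.2310 → 23.1 cM.

23.1 cM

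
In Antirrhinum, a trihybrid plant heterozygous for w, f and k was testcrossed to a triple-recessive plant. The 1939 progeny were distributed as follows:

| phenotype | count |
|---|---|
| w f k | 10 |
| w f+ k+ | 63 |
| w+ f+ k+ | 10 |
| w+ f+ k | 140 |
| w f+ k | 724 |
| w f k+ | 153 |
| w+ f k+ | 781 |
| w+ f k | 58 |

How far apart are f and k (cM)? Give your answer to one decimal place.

7.3 cM

The two most frequent reciprocal classes, w+ f k+ and w f+ k, are the parental types, so the F1 was w+ f k+ / w f+ k.
The two rarest classes, w+ f+ k+ and w f k, are the double crossovers. Comparing them with the parentals, only the f allele has switched, so f is the middle locus and the order is k – f – w.
Crossovers in the k–f interval produce the single-crossover classes w+ f k and w f+ k+ (58 + 63 = 121) plus the double crossovers (20).
RF(k–f) = (121 + 20) / 1939 = 141/1939 = 0.0727 → 7.3 cM.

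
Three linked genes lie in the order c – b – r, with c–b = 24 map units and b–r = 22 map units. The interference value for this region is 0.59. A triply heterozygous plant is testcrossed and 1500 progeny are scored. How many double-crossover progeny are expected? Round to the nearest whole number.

Map distances give recombination frequencies of 0.240 and 0.220 for the two intervals.
With interference 0.59 (so coincidence = 0.41), expected double-crossover frequency = 0.240 × 0.220 × 0.41 = 0.02165.
Expected number = 0.02165 × 1500 = 32.47 ≈ 32.

32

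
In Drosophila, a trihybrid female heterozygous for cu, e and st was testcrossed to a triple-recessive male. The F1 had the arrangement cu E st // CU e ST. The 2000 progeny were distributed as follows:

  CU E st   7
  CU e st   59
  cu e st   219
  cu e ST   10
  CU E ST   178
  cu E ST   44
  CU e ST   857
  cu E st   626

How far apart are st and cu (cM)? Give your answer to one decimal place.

6.0 cM

The two rarest classes, CU E st and cu e ST, are the double crossovers. Comparing them with the parentals, only the cu allele has switched, so cu is the middle locus and the order is e – cu – st.
Crossovers in the cu–st interval produce the single-crossover classes cu E ST and CU e st (44 + 59 = 103) plus the double crossovers (17).
RF(cu–st) = (103 + 17) / 2000 = 120/2000 = 0.0600 → 6.0 cM.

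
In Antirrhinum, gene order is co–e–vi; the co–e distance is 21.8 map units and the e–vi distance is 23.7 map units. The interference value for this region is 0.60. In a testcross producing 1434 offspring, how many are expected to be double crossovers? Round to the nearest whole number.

30

Map distances give recombination frequencies of 0.218 and 0.237 for the two intervals.
With interference 0.60 (so coincidence = 0.40), expected double-crossover frequency = 0.218 × 0.237 × 0.40 = 0.02067.
Expected number = 0.02067 × 1434 = 29.64 ≈ 30.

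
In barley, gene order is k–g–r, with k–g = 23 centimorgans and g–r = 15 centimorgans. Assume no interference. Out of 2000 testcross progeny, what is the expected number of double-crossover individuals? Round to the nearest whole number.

69

Map distances give recombination frequencies of 0.230 and 0.150 for the two intervals.
With no interference, expected double-crossover frequency = 0.230 × 0.150 = 0.03450.
Expected number = 0.03450 × 2000 = 69.00 ≈ 69.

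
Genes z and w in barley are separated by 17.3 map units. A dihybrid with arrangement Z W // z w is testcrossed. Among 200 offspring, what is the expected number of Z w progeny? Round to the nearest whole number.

A map distance of 17.3 map units corresponds to a recombination frequency of 0.173.
The F1 is Z W / z w, so Z w is a recombinant gamete class with expected frequency r/2 = 0.173/2 = 0.0865.
Expected number = 0.0865 × 200 = 17.30 ≈ 17.

17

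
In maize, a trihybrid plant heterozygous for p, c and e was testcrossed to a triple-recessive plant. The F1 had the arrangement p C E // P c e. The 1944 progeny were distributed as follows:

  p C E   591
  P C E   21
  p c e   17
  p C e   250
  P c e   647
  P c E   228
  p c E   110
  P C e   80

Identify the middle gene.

The two rarest classes, P C E and p c e, are the double crossovers. Comparing them with the parentals, only the p allele has switched, so p is the middle locus and the order is c – p – e.

p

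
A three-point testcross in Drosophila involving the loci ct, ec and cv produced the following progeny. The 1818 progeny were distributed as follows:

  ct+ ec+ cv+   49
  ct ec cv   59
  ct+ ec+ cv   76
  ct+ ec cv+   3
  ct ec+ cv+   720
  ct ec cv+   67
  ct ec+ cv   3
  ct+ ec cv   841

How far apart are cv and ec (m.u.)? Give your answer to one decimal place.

The two most frequent reciprocal classes, ct+ ec cv and ct ec+ cv+, are the parental types, so the F1 was ct+ ec cv / ct ec+ cv+.
The two rarest classes, ct+ ec cv+ and ct ec+ cv, are the double crossovers. Comparing them with the parentals, only the cv allele has switched, so cv is the middle locus and the order is ec – cv – ct.
Crossovers in the ec–cv interval produce the single-crossover classes ct+ ec+ cv and ct ec cv+ (76 + 67 = 143) plus the double crossovers (6).
RF(ec–cv) = (143 + 6) / 1818 = 149/1818 = 0.0820 → 8.2 m.u.

8.2 m.u.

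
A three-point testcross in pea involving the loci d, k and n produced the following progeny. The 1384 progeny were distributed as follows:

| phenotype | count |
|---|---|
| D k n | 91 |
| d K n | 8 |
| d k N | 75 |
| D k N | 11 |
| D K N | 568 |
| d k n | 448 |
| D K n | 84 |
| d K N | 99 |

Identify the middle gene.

The two most frequent reciprocal classes, D K N and d k n, are the parental types, so the F1 was D K N / d k n.
The two rarest classes, D k N and d K n, are the double crossovers. Comparing them with the parentals, only the k allele has switched, so k is the middle locus and the order is n – k – d.

k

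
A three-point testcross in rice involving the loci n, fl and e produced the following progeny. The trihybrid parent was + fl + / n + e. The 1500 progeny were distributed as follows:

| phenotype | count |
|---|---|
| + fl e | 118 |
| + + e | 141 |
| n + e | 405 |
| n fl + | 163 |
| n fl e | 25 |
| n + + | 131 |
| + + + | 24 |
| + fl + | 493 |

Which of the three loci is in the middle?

The two rarest classes, + + + and n fl e, are the double crossovers. Comparing them with the parentals, only the fl allele has switched, so fl is the middle locus and the order is n – fl – e.

fl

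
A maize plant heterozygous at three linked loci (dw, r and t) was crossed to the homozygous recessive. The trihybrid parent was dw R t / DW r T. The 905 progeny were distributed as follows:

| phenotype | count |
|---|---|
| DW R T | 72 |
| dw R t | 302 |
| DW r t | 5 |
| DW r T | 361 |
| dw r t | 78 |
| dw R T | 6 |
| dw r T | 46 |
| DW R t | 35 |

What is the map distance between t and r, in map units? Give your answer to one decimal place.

The two rarest classes, dw R T and DW r t, are the double crossovers. Comparing them with the parentals, only the t allele has switched, so t is the middle locus and the order is r – t – dw.
Crossovers in the r–t interval produce the single-crossover classes dw r t and DW R T (78 + 72 = 150) plus the double crossovers (11).
RF(r–t) = (150 + 11) / 905 = 161/905 = 0.1779 → 17.8 map units.

17.8 map units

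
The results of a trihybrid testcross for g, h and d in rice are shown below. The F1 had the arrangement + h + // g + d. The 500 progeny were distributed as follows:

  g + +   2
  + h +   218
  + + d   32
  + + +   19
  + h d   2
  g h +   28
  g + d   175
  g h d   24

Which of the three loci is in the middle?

The two rarest classes, + h d and g + +, are the double crossovers. Comparing them with the parentals, only the d allele has switched, so d is the middle locus and the order is h – d – g.

d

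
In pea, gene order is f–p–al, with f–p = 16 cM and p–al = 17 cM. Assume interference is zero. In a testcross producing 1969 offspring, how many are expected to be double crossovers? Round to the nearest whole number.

54

Map distances give recombination frequencies of 0.160 and 0.170 for the two intervals.
With no interference, expected double-crossover frequency = 0.160 × 0.170 = 0.02720.
Expected number = 0.02720 × 1969 = 53.56 ≈ 54.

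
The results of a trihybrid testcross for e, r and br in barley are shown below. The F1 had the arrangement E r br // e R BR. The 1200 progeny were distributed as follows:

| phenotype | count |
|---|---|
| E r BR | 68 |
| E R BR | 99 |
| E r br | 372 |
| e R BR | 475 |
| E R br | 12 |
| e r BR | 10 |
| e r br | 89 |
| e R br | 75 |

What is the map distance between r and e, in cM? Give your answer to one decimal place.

17.5 cM

The two rarest classes, E R br and e r BR, are the double crossovers. Comparing them with the parentals, only the r allele has switched, so r is the middle locus and the order is br – r – e.
Crossovers in the r–e interval produce the single-crossover classes e r br and E R BR (89 + 99 = 188) plus the double crossovers (22).
RF(r–e) = (188 + 22) / 1200 = 210/1200 = 0.1750 → 17.5 cM.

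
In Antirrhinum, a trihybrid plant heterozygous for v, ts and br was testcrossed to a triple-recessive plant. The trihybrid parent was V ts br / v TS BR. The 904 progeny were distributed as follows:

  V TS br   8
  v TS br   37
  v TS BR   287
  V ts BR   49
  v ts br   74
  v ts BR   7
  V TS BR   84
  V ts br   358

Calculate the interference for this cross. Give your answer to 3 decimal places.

The two rarest classes, V TS br and v ts BR, are the double crossovers. Comparing them with the parentals, only the ts allele has switched, so ts is the middle locus and the order is v – ts – br.
v–ts: (158 + 15)/904 = 0.1914; ts–br: (86 + 15)/904 = 0.1117.
Expected DCO frequency = 0.1914 × 0.1117 ≈ 0.02138; observed = 15/904 ≈ 0.01659.
Coefficient of coincidence = 0.01659/0.02138 ≈ 0.776; interference = 1 − 0.776 = 0.224.

0.224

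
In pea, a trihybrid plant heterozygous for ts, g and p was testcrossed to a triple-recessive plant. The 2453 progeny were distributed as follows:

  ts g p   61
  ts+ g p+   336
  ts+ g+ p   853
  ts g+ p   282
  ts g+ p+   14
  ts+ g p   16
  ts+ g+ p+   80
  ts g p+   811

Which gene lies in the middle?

g

The two most frequent reciprocal classes, ts+ g+ p and ts g p+, are the parental types, so the F1 was ts+ g+ p / ts g p+.
The two rarest classes, ts+ g p and ts g+ p+, are the double crossovers. Comparing them with the parentals, only the g allele has switched, so g is the middle locus and the order is p – g – ts.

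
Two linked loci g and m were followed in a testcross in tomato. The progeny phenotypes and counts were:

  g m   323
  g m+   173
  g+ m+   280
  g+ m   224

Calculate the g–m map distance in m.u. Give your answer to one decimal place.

39.7 m.u.

The two most frequent classes, g+ m+ (280) and g m (323), are the parental types, so the F1 was g+ m+ / g m.
The recombinant classes are g+ m and g m+: 224 + 173 = 397.
Recombination frequency = 397/1000 = 0.3970 ≈ 39.7%, i.e. 39.7 m.u.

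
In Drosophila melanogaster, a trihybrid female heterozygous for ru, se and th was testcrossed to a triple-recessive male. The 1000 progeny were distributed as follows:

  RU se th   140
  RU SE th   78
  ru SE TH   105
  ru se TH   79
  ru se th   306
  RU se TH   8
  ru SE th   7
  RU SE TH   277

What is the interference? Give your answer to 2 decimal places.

0.66

The two most frequent reciprocal classes, RU SE TH and ru se th, are the parental types, so the F1 was RU SE TH / ru se th.
The two rarest classes, RU se TH and ru SE th, are the double crossovers. Comparing them with the parentals, only the se allele has switched, so se is the middle locus and the order is ru – se – th.
ru–se: (245 + 15)/1000 = 0.2600; se–th: (157 + 15)/1000 = 0.1720.
Expected DCO frequency = 0.2600 × 0.1720 ≈ 0.04472; observed = 15/1000 ≈ 0.01500.
Coefficient of coincidence = 0.01500/0.04472 ≈ 0.34; interference = 1 − 0.34 = 0.66.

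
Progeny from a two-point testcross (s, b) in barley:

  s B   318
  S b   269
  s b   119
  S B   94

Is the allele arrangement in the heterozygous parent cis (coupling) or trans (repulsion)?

trans

The two most frequent classes are S b (269) and s B (318); these are the parental (non-recombinant) types.
So the F1 carried S b on one chromosome and s B on the other — the recessive alleles are on opposite chromosomes (trans / repulsion).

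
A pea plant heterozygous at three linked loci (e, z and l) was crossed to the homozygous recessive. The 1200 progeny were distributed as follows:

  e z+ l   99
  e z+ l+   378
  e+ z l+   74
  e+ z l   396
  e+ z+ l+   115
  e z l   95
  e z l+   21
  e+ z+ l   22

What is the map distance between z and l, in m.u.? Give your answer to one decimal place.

The two most frequent reciprocal classes, e+ z l and e z+ l+, are the parental types, so the F1 was e+ z l / e z+ l+.
The two rarest classes, e+ z+ l and e z l+, are the double crossovers. Comparing them with the parentals, only the z allele has switched, so z is the middle locus and the order is e – z – l.
Crossovers in the z–l interval produce the single-crossover classes e+ z l+ and e z+ l (74 + 99 = 173) plus the double crossovers (43).
RF(z–l) = (173 + 43) / 1200 = 216/1200 = 0.1800 → 18.0 m.u.

18.0 m.u.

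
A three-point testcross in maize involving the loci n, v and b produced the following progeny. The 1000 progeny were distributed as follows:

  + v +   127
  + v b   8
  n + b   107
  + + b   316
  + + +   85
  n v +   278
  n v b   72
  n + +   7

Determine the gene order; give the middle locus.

The two most frequent reciprocal classes, + + b and n v +, are the parental types, so the F1 was + + b / n v +.
The two rarest classes, + v b and n + +, are the double crossovers. Comparing them with the parentals, only the v allele has switched, so v is the middle locus and the order is b – v – n.

v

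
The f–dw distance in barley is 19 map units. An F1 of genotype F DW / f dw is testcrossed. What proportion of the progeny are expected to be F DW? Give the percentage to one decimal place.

40.5%

A map distance of 19 map units corresponds to a recombination frequency of 0.190.
The F1 is F DW / f dw, so F DW is a parental gamete class with expected frequency (1 − r)/2 = 0.810/2 = 0.4050.
That is 0.4050 = 40.5% of the progeny.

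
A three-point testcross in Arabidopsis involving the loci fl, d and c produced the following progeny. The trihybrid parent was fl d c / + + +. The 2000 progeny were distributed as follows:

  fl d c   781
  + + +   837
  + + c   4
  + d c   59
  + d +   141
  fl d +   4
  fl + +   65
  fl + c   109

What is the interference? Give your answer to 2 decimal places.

0.53

The two rarest classes, fl d + and + + c, are the double crossovers. Comparing them with the parentals, only the c allele has switched, so c is the middle locus and the order is d – c – fl.
d–c: (250 + 8)/2000 = 0.1290; c–fl: (124 + 8)/2000 = 0.0660.
Expected DCO frequency = 0.1290 × 0.0660 ≈ 0.00851; observed = 8/2000 ≈ 0.00400.
Coefficient of coincidence = 0.00400/0.00851 ≈ 0.47; interference = 1 − 0.47 = 0.53.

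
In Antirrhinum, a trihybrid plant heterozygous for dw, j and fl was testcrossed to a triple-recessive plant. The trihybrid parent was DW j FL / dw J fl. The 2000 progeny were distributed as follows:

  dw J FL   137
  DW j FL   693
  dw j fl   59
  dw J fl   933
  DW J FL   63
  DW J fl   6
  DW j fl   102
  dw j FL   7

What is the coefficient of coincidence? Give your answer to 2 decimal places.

0.76

The two rarest classes, dw j FL and DW J fl, are the double crossovers. Comparing them with the parentals, only the dw allele has switched, so dw is the middle locus and the order is j – dw – fl.
j–dw: (122 + 13)/2000 = 0.0675; dw–fl: (239 + 13)/2000 = 0.1260.
Expected DCO frequency = 0.0675 × 0.1260 ≈ 0.00851; observed = 13/2000 ≈ 0.00650.
Coefficient of coincidence = 0.00650/0.00851 ≈ 0.76.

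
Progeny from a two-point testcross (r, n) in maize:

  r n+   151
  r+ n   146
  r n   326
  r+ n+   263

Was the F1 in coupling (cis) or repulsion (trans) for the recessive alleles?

The two most frequent classes are r+ n+ (263) and r n (326); these are the parental (non-recombinant) types.
So the F1 carried r+ n+ on one chromosome and r n on the other — the recessive alleles are on the same chromosome (cis / coupling).

cis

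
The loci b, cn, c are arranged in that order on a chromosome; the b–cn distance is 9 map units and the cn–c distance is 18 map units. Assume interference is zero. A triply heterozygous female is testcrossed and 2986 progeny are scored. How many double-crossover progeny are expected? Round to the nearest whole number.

Map distances give recombination frequencies of 0.090 and 0.180 for the two intervals.
With no interference, expected double-crossover frequency = 0.090 × 0.180 = 0.01620.
Expected number = 0.01620 × 2986 = 48.37 ≈ 48.

48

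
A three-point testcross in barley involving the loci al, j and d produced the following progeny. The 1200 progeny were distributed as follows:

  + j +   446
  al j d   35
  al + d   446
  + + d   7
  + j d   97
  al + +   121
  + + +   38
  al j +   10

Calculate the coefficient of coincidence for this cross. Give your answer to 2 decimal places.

0.96

The two most frequent reciprocal classes, + j + and al + d, are the parental types, so the F1 was + j + / al + d.
The two rarest classes, al j + and + + d, are the double crossovers. Comparing them with the parentals, only the al allele has switched, so al is the middle locus and the order is d – al – j.
d–al: (218 + 17)/1200 = 0.1958; al–j: (73 + 17)/1200 = 0.0750.
Expected DCO frequency = 0.1958 × 0.0750 ≈ 0.01469; observed = 17/1200 ≈ 0.01417.
Coefficient of coincidence = 0.01417/0.01469 ≈ 0.96.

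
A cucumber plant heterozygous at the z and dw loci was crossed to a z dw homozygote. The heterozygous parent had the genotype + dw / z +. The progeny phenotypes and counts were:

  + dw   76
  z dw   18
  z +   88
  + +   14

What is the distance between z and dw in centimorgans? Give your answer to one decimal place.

16.3 centimorgans

The recombinant classes are + + and z dw: 14 + 18 = 32.
Recombination frequency = 32/196 = 0.1633 ≈ 16.3%, i.e. 16.3 centimorgans.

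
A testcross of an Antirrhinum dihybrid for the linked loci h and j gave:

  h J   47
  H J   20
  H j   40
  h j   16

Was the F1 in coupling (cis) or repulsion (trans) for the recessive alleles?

The two most frequent classes are H j (40) and h J (47); these are the parental (non-recombinant) types.
So the F1 carried H j on one chromosome and h J on the other — the recessive alleles are on opposite chromosomes (trans / repulsion).

trans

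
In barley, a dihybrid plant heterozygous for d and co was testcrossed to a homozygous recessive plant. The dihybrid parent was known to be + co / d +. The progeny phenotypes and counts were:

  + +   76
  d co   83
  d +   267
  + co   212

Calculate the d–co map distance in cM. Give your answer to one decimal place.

The recombinant classes are + + and d co: 76 + 83 = 159.
Recombination frequency = 159/638 = 0.2492 ≈ 24.9%, i.e. 24.9 cM.

24.9 cM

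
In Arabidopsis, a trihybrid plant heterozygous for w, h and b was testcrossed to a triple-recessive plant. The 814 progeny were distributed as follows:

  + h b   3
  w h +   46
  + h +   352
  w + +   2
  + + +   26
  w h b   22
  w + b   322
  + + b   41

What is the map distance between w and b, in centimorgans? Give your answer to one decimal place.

11.3 centimorgans

The two most frequent reciprocal classes, w + b and + h +, are the parental types, so the F1 was w + b / + h +.
The two rarest classes, w + + and + h b, are the double crossovers. Comparing them with the parentals, only the b allele has switched, so b is the middle locus and the order is w – b – h.
Crossovers in the w–b interval produce the single-crossover classes + + b and w h + (41 + 46 = 87) plus the double crossovers (5).
RF(w–b) = (87 + 5) / 814 = 92/814 = 0.1130 → 11.3 centimorgans.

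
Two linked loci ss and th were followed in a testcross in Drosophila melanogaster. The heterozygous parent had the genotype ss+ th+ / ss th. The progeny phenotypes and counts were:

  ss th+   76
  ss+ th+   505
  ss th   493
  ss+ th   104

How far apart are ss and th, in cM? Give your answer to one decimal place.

15.3 cM

The recombinant classes are ss+ th and ss th+: 104 + 76 = 180.
Recombination frequency = 180/1178 = 0.1528 ≈ 15.3%, i.e. 15.3 cM.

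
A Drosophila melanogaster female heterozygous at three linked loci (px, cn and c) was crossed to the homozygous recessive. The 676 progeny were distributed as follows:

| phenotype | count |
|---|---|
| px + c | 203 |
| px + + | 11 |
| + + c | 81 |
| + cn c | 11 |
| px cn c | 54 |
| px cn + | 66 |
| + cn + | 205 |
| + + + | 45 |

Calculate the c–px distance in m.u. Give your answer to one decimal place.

The two most frequent reciprocal classes, + cn + and px + c, are the parental types, so the F1 was + cn + / px + c.
The two rarest classes, + cn c and px + +, are the double crossovers. Comparing them with the parentals, only the c allele has switched, so c is the middle locus and the order is cn – c – px.
Crossovers in the c–px interval produce the single-crossover classes px cn + and + + c (66 + 81 = 147) plus the double crossovers (22).
RF(c–px) = (147 + 22) / 676 = 169/676 = 0.2500 → 25.0 m.u.

25.0 m.u.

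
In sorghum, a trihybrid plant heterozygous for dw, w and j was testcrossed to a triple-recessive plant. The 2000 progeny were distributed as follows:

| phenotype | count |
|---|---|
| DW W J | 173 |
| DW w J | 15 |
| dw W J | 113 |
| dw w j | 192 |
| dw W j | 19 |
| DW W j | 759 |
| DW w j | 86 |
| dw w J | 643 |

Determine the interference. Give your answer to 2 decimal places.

The two most frequent reciprocal classes, dw w J and DW W j, are the parental types, so the F1 was dw w J / DW W j.
The two rarest classes, DW w J and dw W j, are the double crossovers. Comparing them with the parentals, only the dw allele has switched, so dw is the middle locus and the order is w – dw – j.
w–dw: (199 + 34)/2000 = 0.1165; dw–j: (365 + 34)/2000 = 0.1995.
Expected DCO frequency = 0.1165 × 0.1995 ≈ 0.02324; observed = 34/2000 ≈ 0.01700.
Coefficient of coincidence = 0.01700/0.02324 ≈ 0.73; interference = 1 − 0.73 = 0.27.

0.27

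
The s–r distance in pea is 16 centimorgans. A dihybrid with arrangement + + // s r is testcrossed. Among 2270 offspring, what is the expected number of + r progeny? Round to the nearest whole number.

182

A map distance of 16 centimorgans corresponds to a recombination frequency of 0.160.
The F1 is + + / s r, so + r is a recombinant gamete class with expected frequency r/2 = 0.160/2 = 0.0800.
Expected number = 0.0800 × 2270 = 181.60 ≈ 182.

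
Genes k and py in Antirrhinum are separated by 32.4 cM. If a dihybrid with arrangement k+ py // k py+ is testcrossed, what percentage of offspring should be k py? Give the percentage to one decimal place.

A map distance of 32.4 cM corresponds to a recombination frequency of 0.324.
The F1 is k+ py / k py+, so k py is a recombinant gamete class with expected frequency r/2 = 0.324/2 = 0.1620.
That is 0.1620 = 16.2% of the progeny.

16.2%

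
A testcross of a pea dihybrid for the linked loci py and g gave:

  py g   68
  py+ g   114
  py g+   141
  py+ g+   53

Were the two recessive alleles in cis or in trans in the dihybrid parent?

The two most frequent classes are py+ g (114) and py g+ (141); these are the parental (non-recombinant) types.
So the F1 carried py+ g on one chromosome and py g+ on the other — the recessive alleles are on opposite chromosomes (trans / repulsion).

trans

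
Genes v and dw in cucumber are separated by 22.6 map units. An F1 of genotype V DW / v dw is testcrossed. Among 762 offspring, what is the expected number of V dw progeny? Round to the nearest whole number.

A map distance of 22.6 map units corresponds to a recombination frequency of 0.226.
The F1 is V DW / v dw, so V dw is a recombinant gamete class with expected frequency r/2 = 0.226/2 = 0.1130.
Expected number = 0.1130 × 762 = 86.11 ≈ 86.

86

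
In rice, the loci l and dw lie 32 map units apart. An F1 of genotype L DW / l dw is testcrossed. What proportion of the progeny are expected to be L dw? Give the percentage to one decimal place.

A map distance of 32 map units corresponds to a recombination frequency of 0.320.
The F1 is L DW / l dw, so L dw is a recombinant gamete class with expected frequency r/2 = 0.320/2 = 0.1600.
That is 0.1600 = 16.0% of the progeny.

16.0%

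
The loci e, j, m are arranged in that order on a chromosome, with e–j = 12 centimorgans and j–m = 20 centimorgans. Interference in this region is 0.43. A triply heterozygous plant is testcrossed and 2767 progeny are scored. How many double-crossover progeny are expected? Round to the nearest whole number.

38

Map distances give recombination frequencies of 0.120 and 0.200 for the two intervals.
With interference 0.43 (so coincidence = 0.57), expected double-crossover frequency = 0.120 × 0.200 × 0.57 = 0.01368.
Expected number = 0.01368 × 2767 = 37.85 ≈ 38.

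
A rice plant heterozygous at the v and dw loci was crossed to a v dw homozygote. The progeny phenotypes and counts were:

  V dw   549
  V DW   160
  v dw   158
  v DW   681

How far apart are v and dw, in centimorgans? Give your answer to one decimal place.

20.5 centimorgans

The two most frequent classes, V dw (549) and v DW (681), are the parental types, so the F1 was V dw / v DW.
The recombinant classes are V DW and v dw: 160 + 158 = 318.
Recombination frequency = 318/1548 = 0.2054 ≈ 20.5%, i.e. 20.5 centimorgans.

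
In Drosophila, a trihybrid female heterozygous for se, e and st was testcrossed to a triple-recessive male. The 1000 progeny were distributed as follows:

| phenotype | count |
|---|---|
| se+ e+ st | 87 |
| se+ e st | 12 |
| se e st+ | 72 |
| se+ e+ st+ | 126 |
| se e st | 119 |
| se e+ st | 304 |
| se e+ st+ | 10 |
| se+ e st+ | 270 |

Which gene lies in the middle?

st

The two most frequent reciprocal classes, se+ e st+ and se e+ st, are the parental types, so the F1 was se+ e st+ / se e+ st.
The two rarest classes, se+ e st and se e+ st+, are the double crossovers. Comparing them with the parentals, only the st allele has switched, so st is the middle locus and the order is se – st – e.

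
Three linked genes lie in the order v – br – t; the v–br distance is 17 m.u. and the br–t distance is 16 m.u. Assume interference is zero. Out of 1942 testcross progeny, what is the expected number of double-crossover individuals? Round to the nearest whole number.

Map distances give recombination frequencies of 0.170 and 0.160 for the two intervals.
With no interference, expected double-crossover frequency = 0.170 × 0.160 = 0.02720.
Expected number = 0.02720 × 1942 = 52.82 ≈ 53.

53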